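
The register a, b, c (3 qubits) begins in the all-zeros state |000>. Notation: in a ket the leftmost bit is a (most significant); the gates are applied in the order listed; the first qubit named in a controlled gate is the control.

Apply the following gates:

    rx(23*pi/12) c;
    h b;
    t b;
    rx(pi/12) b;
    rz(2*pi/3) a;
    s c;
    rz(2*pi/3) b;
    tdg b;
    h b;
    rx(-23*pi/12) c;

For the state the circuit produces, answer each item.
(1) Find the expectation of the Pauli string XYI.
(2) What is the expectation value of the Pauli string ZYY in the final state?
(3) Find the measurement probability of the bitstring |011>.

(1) The expectation value of XYI is 0.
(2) The observable ZYY averages to sqrt(2)/32 + 1/16 + sqrt(3)/16.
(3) A full measurement returns |011> with probability -7*sqrt(3)/64 + sqrt(2)/128 + 13/64.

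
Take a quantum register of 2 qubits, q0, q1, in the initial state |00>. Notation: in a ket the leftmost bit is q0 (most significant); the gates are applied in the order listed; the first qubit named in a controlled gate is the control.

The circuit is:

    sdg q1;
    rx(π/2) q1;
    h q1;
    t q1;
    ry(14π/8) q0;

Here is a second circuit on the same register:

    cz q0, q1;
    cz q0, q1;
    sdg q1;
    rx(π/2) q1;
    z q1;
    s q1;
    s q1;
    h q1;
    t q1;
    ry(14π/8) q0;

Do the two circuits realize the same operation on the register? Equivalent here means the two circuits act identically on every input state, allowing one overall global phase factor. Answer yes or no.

Yes — the two circuits implement the same unitary up to a global phase.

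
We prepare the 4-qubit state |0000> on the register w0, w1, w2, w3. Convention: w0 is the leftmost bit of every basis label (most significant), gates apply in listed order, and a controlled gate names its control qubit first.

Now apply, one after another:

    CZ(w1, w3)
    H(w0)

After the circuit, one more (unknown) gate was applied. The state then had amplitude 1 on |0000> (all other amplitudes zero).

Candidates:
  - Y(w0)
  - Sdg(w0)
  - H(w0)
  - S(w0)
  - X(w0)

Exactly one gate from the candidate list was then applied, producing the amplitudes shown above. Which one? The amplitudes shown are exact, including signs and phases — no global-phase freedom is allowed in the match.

The unique candidate consistent with the amplitudes is H(w0).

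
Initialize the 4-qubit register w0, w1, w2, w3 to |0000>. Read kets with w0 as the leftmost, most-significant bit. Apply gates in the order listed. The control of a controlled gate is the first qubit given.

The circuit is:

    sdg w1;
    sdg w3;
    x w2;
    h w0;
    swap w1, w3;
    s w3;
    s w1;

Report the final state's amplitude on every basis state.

The resulting statevector has amplitude sqrt(2)/2 on |0010>, sqrt(2)/2 on |1010>, and 0 on every other basis state.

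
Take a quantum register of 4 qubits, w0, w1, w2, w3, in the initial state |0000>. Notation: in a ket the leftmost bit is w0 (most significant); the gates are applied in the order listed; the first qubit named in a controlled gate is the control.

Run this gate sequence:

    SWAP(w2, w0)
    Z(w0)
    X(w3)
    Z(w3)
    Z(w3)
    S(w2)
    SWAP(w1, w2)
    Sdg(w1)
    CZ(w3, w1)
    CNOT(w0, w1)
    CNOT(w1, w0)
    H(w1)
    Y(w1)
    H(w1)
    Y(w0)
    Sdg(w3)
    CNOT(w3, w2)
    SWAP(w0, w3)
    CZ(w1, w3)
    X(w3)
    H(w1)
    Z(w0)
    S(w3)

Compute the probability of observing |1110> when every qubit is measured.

A full measurement returns |1110> with probability 1/2.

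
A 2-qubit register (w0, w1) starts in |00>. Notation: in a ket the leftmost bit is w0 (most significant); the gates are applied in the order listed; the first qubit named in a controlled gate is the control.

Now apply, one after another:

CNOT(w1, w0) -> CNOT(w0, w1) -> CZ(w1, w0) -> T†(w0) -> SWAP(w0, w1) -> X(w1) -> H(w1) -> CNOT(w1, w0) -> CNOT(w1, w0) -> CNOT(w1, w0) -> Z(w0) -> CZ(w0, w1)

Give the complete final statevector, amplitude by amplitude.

The resulting statevector has amplitude sqrt(2)/2 on |00>, 0 on |01>, 0 on |10>, -sqrt(2)/2 on |11>. Key observation: gates 8-9 undo each other exactly, leaving only the rest of the circuit to track.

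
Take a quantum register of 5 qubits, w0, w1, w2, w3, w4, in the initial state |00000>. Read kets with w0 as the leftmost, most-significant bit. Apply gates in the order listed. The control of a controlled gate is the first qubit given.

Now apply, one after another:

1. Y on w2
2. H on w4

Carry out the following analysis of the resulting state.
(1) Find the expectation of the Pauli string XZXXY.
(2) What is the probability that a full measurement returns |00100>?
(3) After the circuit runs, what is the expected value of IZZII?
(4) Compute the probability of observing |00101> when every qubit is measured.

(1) In the final state, XZXXY has expectation 0.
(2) Outcome |00100> occurs with probability 1/2.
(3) The expectation value of IZZII is -1.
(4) Outcome |00101> occurs with probability 1/2.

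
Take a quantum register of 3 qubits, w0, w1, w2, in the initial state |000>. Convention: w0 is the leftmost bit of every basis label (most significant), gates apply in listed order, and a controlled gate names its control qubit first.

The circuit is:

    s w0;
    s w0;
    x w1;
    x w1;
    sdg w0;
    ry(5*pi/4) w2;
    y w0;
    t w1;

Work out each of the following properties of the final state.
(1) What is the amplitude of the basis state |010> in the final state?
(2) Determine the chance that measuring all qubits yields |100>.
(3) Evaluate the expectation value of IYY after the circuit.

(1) |010> carries amplitude 0 in the final state. Key observation: the block from step 2 through step 5 cancels to the identity and can be dropped.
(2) Outcome |100> occurs with probability 1/2 - sqrt(2)/4.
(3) The expectation value of IYY is 0.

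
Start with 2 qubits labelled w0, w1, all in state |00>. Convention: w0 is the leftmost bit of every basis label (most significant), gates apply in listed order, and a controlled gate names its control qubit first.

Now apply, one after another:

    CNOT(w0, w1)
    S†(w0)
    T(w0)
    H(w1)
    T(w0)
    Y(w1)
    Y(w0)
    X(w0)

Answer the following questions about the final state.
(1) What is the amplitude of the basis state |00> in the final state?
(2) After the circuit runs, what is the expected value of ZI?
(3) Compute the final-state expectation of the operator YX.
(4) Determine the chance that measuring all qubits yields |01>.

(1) The amplitude on |00> is sqrt(2)/2.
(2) In the final state, ZI has expectation 1.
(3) In the final state, YX has expectation 0.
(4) The probability of measuring |01> is 1/2.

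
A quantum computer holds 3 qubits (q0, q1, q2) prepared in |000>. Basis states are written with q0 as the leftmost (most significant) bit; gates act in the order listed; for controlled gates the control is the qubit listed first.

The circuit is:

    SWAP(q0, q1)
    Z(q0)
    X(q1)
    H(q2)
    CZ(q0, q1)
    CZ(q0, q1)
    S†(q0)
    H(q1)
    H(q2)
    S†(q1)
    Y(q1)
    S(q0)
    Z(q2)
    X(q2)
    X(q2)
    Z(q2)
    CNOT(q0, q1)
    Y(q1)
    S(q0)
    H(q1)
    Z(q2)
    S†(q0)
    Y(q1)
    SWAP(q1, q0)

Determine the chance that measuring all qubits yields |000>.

Outcome |000> occurs with probability 1/2. Key observation: the block from step 13 through step 16 cancels to the identity and can be dropped.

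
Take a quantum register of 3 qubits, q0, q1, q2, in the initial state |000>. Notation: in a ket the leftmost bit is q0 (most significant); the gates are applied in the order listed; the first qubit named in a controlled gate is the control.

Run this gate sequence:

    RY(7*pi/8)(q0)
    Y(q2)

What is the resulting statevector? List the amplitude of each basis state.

The resulting statevector has amplitude I*sin(pi/16) on |001>, I*cos(pi/16) on |101>, and 0 on every other basis state.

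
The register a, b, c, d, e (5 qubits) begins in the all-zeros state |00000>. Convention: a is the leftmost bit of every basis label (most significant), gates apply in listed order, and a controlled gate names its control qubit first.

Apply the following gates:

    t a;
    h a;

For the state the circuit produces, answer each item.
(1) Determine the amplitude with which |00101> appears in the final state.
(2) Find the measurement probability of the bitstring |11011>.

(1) The amplitude on |00101> is 0.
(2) Outcome |11011> occurs with probability 0.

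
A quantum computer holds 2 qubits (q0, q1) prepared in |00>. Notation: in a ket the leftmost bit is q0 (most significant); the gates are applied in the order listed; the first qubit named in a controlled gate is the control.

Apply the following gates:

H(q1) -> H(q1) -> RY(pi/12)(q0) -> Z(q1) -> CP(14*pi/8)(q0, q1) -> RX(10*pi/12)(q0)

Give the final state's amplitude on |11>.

The final state's coefficient on |11> equals 0. Key observation: gates 1-2 undo each other exactly, leaving only the rest of the circuit to track.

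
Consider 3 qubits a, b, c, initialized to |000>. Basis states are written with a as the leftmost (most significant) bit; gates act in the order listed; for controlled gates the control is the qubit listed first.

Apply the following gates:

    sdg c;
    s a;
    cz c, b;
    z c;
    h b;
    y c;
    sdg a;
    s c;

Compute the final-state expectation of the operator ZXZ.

In the final state, ZXZ has expectation -1.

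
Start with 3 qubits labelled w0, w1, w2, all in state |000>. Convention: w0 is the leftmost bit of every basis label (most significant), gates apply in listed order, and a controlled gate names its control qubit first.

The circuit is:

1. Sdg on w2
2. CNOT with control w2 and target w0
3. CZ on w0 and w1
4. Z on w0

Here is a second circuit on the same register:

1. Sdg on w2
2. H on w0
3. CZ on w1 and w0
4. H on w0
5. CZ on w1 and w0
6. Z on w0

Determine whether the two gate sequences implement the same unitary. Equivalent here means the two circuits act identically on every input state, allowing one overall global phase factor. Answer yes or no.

No — the two circuits implement different unitaries, even allowing a global phase.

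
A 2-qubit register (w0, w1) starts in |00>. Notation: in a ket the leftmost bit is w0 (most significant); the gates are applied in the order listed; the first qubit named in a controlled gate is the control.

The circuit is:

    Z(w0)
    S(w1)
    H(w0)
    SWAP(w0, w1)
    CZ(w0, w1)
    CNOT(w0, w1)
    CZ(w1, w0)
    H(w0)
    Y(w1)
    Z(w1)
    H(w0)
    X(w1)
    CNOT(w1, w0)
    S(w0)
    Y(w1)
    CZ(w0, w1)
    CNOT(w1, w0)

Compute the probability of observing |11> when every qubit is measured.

Outcome |11> occurs with probability 1/2.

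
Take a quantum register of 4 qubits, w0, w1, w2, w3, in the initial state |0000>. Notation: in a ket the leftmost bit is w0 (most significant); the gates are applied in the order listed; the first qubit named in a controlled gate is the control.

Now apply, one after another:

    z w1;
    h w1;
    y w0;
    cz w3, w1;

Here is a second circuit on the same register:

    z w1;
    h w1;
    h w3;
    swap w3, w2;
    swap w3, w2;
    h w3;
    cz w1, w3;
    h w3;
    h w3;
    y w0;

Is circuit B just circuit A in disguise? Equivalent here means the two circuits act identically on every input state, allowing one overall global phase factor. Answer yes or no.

Yes — the two circuits implement the same unitary up to a global phase.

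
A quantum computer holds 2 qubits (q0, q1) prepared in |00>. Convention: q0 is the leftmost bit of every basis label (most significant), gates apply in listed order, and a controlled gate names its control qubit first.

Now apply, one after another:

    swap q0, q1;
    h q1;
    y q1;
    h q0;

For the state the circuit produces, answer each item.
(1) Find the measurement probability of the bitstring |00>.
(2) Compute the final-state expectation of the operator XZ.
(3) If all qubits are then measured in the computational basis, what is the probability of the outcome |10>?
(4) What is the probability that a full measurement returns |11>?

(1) A full measurement returns |00> with probability 1/4.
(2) The observable XZ averages to 0.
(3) The probability of measuring |10> is 1/4.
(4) The probability of measuring |11> is 1/4.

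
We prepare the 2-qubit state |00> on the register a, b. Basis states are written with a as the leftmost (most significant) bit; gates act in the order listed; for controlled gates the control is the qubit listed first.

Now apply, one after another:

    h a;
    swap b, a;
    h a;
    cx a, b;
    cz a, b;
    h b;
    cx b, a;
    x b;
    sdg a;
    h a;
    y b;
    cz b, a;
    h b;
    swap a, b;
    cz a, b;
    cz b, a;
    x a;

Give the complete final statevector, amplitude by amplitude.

The resulting statevector has amplitude -sqrt(2)*I/2 on |00>, 0 on |01>, 0 on |10>, -sqrt(2)*I/2 on |11>.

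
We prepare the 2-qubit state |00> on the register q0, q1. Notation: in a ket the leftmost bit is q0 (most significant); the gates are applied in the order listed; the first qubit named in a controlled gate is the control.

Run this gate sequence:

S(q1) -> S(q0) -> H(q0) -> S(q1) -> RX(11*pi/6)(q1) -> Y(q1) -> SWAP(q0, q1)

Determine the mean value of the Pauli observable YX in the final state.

The expectation value of YX is 1/2.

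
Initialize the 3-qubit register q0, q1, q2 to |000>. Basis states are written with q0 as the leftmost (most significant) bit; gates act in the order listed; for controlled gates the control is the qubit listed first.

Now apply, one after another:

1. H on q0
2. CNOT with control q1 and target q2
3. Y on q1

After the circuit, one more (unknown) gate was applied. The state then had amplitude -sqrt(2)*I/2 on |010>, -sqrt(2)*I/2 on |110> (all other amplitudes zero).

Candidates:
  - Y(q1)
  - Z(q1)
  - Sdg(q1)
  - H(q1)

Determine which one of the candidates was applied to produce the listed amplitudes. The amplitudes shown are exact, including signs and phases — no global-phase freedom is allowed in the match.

It was Z(q1) that produced the state shown.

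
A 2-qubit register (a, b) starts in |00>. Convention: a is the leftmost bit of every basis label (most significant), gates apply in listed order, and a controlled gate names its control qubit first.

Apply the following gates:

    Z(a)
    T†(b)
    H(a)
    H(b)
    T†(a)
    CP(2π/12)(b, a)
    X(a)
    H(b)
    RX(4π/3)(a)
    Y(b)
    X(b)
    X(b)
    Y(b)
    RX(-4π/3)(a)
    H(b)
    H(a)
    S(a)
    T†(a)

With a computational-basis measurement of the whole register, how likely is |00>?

The probability of measuring |00> is sqrt(2)/8 + 1/4. Key observation: the block from step 8 through step 15 cancels to the identity and can be dropped.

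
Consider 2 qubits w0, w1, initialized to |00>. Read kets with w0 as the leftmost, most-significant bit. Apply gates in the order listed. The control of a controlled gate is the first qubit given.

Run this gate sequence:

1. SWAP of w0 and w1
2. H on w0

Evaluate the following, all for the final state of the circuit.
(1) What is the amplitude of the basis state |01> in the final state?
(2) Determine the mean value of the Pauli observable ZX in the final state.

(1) |01> carries amplitude 0 in the final state.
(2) In the final state, ZX has expectation 0.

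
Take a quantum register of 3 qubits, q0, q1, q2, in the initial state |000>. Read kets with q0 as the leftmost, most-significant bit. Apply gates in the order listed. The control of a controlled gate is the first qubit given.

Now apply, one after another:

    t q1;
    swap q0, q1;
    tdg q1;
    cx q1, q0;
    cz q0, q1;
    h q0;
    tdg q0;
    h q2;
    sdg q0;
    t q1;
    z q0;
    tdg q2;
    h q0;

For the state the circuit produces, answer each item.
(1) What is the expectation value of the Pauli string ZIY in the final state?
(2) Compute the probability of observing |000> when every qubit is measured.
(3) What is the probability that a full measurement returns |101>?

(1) The observable ZIY averages to -1/2.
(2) A full measurement returns |000> with probability sqrt(2)/8 + 1/4.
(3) A full measurement returns |101> with probability 1/4 - sqrt(2)/8.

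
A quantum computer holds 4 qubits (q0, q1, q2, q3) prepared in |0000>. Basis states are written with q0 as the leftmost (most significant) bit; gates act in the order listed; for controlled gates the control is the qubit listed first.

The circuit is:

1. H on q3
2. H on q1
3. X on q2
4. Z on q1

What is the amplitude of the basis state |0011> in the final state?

The amplitude on |0011> is 1/2.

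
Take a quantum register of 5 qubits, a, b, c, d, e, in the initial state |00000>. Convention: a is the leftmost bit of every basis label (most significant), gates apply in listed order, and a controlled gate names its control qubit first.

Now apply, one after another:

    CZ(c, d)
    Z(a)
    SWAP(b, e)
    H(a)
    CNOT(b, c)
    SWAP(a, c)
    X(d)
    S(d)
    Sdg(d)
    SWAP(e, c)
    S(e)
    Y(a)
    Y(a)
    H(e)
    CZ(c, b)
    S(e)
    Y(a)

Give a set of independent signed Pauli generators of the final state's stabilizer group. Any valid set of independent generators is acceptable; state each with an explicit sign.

The stabilizer group can be generated by +IIIIX, -ZIIII, +IZIII, +IIZII, -IIIZI, among other valid generating sets.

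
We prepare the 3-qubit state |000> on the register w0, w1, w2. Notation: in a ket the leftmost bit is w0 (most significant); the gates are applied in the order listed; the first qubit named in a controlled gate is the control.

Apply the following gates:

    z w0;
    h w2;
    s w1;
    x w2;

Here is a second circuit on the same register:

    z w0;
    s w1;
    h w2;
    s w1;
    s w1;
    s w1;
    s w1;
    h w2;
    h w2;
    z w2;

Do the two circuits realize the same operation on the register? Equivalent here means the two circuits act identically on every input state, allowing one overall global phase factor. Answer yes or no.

No: there is an input state on which the two circuits produce genuinely different outputs (not merely differing by a phase).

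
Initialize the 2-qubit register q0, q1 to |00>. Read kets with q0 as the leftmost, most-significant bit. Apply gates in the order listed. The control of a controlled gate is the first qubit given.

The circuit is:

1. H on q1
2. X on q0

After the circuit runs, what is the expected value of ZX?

The observable ZX averages to -1.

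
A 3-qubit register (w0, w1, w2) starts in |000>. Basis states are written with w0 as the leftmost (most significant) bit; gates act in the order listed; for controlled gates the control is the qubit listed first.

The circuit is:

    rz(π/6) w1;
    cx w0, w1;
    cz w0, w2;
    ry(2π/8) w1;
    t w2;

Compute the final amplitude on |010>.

|010> carries amplitude -sqrt(2 - sqrt(2))*exp(11*I*pi/12)/2 in the final state.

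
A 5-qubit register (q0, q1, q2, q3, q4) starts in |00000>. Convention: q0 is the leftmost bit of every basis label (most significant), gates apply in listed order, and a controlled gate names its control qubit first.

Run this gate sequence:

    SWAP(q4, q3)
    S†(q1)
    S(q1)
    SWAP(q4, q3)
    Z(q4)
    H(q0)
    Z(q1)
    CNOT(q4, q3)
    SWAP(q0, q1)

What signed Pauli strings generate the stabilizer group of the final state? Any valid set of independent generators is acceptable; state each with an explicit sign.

The final state is stabilized by the group generated by +IXIII, +ZIIII, +IIZII, +IIIZI, +IIIIZ; other independent generating sets are equally valid. Key observation: steps 1-4 multiply out to the identity, so the circuit reduces to the remaining gates.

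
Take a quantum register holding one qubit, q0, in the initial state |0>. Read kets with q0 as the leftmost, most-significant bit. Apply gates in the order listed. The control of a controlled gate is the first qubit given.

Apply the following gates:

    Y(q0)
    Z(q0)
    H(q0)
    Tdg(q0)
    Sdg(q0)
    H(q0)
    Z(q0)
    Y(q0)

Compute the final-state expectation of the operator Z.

The observable Z averages to -sqrt(2)/2.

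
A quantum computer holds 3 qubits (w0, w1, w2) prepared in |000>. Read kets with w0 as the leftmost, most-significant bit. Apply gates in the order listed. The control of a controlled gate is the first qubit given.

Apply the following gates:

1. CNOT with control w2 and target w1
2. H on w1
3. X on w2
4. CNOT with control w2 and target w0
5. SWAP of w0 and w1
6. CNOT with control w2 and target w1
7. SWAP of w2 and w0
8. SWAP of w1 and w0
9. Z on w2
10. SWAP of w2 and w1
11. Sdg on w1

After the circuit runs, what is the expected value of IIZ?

In the final state, IIZ has expectation -1.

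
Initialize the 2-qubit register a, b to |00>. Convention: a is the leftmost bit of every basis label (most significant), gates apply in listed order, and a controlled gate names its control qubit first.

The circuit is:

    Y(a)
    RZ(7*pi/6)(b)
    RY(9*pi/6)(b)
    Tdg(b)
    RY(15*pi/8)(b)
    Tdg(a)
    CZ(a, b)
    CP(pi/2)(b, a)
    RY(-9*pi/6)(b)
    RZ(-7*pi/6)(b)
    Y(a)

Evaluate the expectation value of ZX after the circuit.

The expectation value of ZX is -sqrt(2*sqrt(2) + 4)/8 + sqrt(12 - 6*sqrt(2))/8.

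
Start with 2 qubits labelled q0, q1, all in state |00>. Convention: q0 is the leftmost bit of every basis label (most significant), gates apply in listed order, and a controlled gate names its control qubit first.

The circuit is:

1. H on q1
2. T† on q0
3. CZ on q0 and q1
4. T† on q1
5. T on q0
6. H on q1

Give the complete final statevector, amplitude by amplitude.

The final amplitudes are 1/2 - exp(3*I*pi/4)/2 on |00>, 1/2 + exp(3*I*pi/4)/2 on |01>, 0 on |10>, 0 on |11>.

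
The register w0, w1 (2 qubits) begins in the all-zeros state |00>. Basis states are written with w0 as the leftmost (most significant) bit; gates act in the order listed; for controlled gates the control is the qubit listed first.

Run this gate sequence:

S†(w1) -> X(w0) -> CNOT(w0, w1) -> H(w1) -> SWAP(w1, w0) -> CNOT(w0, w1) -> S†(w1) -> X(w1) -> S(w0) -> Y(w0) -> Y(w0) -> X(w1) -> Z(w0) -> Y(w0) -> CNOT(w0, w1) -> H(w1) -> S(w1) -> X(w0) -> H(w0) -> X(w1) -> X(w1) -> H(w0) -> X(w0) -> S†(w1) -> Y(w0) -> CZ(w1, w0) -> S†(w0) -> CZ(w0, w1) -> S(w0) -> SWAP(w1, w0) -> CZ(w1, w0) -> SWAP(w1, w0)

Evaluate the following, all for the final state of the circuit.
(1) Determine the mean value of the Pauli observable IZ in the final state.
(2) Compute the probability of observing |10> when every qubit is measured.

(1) In the final state, IZ has expectation 0.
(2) A full measurement returns |10> with probability 1/4.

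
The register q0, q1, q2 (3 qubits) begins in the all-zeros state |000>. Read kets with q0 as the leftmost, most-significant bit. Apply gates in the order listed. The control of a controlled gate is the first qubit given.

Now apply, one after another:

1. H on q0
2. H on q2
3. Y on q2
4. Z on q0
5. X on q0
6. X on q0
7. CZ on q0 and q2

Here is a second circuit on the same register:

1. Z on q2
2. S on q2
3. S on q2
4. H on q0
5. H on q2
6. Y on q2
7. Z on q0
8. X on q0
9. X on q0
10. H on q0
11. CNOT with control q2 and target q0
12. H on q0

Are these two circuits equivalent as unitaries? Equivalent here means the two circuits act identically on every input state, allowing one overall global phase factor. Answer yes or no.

Yes — the two circuits implement the same unitary up to a global phase.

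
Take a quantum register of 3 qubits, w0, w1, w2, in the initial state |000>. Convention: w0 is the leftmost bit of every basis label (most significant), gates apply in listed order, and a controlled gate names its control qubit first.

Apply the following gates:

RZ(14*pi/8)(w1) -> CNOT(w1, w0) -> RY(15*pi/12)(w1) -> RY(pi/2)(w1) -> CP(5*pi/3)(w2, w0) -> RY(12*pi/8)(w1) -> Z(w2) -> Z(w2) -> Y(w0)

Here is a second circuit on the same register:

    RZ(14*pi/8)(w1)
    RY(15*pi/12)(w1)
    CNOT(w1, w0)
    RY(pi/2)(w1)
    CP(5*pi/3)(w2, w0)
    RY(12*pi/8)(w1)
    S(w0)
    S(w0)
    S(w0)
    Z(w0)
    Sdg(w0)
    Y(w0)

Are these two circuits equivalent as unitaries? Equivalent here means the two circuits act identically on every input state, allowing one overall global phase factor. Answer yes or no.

No: there is an input state on which the two circuits produce genuinely different outputs (not merely differing by a phase).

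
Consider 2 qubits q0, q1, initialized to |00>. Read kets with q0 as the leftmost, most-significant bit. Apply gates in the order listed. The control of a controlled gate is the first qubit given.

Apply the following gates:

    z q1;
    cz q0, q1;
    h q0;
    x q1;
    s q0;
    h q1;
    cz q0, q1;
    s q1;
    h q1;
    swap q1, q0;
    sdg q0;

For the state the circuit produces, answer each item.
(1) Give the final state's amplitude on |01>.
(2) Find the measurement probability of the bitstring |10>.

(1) The final state's coefficient on |01> equals sqrt(2)*(-1 + I)/4.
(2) The probability of measuring |10> is 1/4.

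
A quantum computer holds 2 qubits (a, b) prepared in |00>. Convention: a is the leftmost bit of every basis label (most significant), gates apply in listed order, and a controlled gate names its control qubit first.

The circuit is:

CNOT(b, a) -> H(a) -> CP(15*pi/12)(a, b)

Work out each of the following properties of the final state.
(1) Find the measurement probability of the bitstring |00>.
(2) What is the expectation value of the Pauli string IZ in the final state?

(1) Outcome |00> occurs with probability 1/2.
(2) In the final state, IZ has expectation 1.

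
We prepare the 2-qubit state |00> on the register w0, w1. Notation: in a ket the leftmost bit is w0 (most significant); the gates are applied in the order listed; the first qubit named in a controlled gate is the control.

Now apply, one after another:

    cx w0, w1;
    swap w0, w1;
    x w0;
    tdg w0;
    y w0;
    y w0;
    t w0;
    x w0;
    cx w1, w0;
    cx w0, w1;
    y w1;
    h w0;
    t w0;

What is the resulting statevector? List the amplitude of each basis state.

The resulting statevector has amplitude 0 on |00>, sqrt(2)*I/2 on |01>, 0 on |10>, sqrt(2)*exp(3*I*pi/4)/2 on |11>. Key observation: the block from step 3 through step 8 cancels to the identity and can be dropped.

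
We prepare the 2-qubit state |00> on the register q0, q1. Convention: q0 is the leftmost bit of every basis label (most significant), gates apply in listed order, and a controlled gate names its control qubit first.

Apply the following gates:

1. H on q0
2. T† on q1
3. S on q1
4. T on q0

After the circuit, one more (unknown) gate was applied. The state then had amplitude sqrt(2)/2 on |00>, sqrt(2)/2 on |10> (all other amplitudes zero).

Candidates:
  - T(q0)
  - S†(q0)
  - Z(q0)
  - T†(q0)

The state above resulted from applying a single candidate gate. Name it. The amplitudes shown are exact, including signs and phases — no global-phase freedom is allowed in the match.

The applied gate was T†(q0).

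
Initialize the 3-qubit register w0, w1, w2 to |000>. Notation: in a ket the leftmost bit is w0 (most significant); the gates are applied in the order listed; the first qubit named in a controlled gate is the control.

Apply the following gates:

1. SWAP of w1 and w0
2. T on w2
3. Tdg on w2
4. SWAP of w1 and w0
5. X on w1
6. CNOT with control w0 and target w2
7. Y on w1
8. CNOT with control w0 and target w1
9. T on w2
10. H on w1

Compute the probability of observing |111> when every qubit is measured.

Outcome |111> occurs with probability 0. Key observation: the block from step 1 through step 4 cancels to the identity and can be dropped.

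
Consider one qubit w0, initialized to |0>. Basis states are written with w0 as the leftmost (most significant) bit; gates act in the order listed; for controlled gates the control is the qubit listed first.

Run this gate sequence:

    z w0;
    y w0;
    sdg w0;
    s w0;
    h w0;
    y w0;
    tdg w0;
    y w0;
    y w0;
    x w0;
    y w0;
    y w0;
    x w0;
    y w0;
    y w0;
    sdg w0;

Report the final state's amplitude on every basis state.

The final amplitudes are -sqrt(2)/2 on |0>, sqrt(2)*exp(I*pi/4)/2 on |1>.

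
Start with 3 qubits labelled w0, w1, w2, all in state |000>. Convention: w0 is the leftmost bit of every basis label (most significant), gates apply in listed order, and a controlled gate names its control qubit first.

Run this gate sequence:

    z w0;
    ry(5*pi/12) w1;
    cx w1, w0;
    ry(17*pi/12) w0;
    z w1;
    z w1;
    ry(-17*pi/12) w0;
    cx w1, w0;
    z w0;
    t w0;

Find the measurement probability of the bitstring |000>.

The probability of measuring |000> is -sqrt(2)/8 + sqrt(6)/8 + 1/2. Key observation: steps 3-8 multiply out to the identity, so the circuit reduces to the remaining gates.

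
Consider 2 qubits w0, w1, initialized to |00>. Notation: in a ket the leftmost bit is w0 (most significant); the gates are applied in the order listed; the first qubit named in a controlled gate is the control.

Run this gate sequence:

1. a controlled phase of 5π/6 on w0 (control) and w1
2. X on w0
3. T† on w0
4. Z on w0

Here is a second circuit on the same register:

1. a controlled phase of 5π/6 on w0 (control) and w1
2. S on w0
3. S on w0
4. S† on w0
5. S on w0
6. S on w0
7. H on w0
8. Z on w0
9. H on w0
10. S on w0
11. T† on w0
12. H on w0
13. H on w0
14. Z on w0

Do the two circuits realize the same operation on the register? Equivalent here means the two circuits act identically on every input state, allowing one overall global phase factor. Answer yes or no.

No: there is an input state on which the two circuits produce genuinely different outputs (not merely differing by a phase).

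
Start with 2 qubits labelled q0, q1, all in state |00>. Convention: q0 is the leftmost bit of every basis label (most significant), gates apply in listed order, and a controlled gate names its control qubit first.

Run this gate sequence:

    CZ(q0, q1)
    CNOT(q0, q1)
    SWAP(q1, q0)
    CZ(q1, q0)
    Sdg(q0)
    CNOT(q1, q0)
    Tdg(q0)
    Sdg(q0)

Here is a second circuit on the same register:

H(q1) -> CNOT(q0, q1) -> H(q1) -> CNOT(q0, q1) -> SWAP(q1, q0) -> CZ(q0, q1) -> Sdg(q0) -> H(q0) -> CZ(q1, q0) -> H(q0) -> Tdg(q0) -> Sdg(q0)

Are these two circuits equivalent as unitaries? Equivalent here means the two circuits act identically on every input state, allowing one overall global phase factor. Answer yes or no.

Yes: on every input state the two circuits agree up to one overall phase factor.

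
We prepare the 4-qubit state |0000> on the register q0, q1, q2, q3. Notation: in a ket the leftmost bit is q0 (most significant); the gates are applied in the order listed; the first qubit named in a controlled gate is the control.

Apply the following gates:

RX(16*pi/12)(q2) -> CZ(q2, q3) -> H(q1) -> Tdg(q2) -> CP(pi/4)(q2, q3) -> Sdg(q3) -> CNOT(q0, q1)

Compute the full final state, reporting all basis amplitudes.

The resulting statevector has amplitude -sqrt(2)/4 on |0000>, -sqrt(6)*exp(I*pi/4)/4 on |0010>, -sqrt(2)/4 on |0100>, -sqrt(6)*exp(I*pi/4)/4 on |0110>, and 0 on every other basis state.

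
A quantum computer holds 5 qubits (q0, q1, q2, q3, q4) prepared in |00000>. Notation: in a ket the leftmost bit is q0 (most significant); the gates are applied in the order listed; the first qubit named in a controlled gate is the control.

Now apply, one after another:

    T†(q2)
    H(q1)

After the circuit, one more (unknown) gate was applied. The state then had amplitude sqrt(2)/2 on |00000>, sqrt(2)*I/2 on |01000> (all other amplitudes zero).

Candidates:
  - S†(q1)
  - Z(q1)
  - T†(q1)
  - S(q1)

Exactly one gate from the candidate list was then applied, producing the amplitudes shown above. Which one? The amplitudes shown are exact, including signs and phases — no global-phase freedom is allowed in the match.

It was S(q1) that produced the state shown.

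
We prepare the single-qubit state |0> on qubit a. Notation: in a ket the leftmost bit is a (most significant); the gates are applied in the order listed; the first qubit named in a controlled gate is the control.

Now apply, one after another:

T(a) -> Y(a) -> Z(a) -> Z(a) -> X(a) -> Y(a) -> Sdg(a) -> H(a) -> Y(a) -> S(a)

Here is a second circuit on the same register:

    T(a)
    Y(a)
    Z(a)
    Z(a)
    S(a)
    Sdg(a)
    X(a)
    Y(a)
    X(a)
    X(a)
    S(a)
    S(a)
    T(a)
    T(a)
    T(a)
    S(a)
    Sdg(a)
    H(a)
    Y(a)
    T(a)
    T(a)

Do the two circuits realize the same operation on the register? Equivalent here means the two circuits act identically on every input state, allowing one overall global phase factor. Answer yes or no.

No, they are not equivalent — no single phase factor reconciles the two unitaries.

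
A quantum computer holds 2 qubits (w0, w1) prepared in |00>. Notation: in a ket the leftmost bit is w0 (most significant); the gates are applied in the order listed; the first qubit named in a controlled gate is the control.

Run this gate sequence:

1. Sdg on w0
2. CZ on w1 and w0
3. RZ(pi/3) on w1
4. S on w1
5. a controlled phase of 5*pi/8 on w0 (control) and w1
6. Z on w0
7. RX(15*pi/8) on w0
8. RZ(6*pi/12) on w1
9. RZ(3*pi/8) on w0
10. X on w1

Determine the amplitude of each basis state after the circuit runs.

After the circuit, the state carries amplitude 0 on |00>, exp(19*I*pi/48)*cos(pi/16) on |01>, 0 on |10>, -exp(13*I*pi/48)*sin(pi/16) on |11>.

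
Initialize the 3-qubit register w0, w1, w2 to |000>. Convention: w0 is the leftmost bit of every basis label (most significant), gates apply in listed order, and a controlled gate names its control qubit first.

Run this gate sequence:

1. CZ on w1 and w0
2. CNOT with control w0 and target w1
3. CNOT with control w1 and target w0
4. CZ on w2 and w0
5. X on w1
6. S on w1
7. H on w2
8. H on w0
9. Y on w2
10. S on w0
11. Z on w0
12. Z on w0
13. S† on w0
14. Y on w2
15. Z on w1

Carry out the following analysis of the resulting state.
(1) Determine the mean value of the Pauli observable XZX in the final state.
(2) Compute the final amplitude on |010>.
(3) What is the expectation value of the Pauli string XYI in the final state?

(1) In the final state, XZX has expectation -1. Key observation: gates 9-14 undo each other exactly, leaving only the rest of the circuit to track.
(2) The final state's coefficient on |010> equals -I/2.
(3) The observable XYI averages to 0.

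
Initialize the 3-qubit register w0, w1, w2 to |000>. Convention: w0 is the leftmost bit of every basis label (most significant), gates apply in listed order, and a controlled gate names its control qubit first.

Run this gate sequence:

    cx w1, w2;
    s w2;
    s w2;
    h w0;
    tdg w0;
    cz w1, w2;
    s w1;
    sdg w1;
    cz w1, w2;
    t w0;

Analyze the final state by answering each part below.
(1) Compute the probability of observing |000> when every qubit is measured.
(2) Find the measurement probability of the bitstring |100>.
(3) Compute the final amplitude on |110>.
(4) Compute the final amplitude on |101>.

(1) Outcome |000> occurs with probability 1/2.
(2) The probability of measuring |100> is 1/2.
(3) The final state's coefficient on |110> equals 0.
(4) The amplitude on |101> is 0.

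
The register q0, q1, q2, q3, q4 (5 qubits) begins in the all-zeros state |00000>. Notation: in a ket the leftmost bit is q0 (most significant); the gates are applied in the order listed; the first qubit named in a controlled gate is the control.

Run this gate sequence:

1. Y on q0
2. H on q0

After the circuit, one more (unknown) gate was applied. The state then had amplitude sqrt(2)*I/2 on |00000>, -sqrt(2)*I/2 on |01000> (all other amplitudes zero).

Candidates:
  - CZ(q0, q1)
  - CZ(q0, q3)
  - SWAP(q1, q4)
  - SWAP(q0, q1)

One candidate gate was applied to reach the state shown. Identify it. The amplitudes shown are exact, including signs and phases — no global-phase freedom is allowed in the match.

The unique candidate consistent with the amplitudes is SWAP(q0, q1).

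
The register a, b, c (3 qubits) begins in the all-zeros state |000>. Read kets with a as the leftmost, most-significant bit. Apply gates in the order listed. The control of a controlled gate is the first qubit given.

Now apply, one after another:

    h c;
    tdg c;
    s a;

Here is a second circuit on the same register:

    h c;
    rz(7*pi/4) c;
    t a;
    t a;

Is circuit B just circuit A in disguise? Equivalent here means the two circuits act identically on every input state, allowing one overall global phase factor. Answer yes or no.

Yes, they are equivalent — the unitaries differ by at most a global phase.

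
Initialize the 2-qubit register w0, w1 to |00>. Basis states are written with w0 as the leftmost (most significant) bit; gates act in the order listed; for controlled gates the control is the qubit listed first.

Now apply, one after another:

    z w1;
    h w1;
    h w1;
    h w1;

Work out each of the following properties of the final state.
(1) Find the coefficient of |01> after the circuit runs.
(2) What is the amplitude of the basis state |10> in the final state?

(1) The final state's coefficient on |01> equals sqrt(2)/2.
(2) The amplitude on |10> is 0.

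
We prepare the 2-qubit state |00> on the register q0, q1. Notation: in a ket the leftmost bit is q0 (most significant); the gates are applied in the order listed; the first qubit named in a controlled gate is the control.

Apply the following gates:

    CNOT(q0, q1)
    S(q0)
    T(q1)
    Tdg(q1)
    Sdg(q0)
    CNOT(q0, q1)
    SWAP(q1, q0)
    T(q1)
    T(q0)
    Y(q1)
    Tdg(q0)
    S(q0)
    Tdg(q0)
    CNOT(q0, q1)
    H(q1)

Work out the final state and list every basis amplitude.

The final amplitudes are sqrt(2)*I/2 on |00>, -sqrt(2)*I/2 on |01>, 0 on |10>, 0 on |11>. Key observation: steps 1-6 multiply out to the identity, so the circuit reduces to the remaining gates.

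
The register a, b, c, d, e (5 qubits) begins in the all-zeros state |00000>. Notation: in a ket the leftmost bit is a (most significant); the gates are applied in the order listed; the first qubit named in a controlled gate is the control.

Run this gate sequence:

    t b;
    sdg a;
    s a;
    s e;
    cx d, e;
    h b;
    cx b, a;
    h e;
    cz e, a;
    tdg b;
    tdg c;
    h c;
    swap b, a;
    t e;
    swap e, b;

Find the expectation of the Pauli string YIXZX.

In the final state, YIXZX has expectation 0.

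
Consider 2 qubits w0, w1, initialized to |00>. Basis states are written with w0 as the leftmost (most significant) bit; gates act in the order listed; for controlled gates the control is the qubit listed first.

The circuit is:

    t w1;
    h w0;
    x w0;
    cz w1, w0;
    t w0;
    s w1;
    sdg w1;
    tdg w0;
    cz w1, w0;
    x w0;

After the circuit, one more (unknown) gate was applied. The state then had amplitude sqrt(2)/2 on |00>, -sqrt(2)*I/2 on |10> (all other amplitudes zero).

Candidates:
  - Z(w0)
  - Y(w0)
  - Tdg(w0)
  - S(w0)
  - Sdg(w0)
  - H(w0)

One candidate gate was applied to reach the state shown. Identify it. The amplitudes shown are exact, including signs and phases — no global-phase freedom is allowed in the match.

It was Sdg(w0) that produced the state shown.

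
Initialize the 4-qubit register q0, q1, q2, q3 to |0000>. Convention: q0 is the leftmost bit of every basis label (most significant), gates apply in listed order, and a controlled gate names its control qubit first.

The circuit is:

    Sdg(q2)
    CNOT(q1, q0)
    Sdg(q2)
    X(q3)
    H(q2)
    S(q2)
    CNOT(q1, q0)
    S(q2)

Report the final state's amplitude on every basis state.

The resulting statevector has amplitude sqrt(2)/2 on |0001>, -sqrt(2)/2 on |0011>, and 0 on every other basis state.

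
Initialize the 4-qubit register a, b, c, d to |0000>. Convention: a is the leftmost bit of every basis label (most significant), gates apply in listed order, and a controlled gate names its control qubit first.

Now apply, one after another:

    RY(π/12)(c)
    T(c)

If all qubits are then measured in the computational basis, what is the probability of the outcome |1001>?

A full measurement returns |1001> with probability 0.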